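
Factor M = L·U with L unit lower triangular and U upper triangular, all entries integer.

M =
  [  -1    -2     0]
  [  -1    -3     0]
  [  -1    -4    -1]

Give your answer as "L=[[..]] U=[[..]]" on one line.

  row1 -= 1·row0 → [0,-1,0]
  row2 -= 1·row0 → [0,-2,-1]
  row2 -= 2·row1 → [0,0,-1]

L=[[1,0,0],[1,1,0],[1,2,1]] U=[[-1,-2,0],[0,-1,0],[0,0,-1]]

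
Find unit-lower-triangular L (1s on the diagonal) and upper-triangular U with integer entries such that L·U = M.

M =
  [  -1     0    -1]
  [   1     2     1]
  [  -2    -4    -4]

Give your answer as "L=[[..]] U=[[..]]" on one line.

L=[[1,0,0],[-1,1,0],[2,-2,1]] U=[[-1,0,-1],[0,2,0],[0,0,-2]]

  r1 -= -1·r0 → [0,2,0]
  r2 -= 2·r0 → [0,-4,-2]
  r2 -= -2·r1 → [0,0,-2]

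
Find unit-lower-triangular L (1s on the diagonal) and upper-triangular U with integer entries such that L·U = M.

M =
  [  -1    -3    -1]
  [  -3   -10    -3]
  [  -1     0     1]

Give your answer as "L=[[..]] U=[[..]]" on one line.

L=[[1,0,0],[3,1,0],[1,-3,1]] U=[[-1,-3,-1],[0,-1,0],[0,0,2]]

  r1 -= 3·r0 → [0,-1,0]
  r2 -= 1·r0 → [0,3,2]
  r2 -= -3·r1 → [0,0,2]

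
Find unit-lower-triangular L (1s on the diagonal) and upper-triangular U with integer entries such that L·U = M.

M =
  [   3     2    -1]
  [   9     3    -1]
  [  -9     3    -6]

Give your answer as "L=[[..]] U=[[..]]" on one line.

L=[[1,0,0],[3,1,0],[-3,-3,1]] U=[[3,2,-1],[0,-3,2],[0,0,-3]]

  row1 -= 3·row0 → [0,-3,2]
  row2 -= -3·row0 → [0,9,-9]
  row2 -= -3·row1 → [0,0,-3]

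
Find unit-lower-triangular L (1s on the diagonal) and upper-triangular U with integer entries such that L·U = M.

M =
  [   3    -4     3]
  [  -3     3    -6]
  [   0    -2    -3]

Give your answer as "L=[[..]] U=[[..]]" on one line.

  row1 -= -1·row0 → [0,-1,-3]
  row2 -= 0·row0 → [0,-2,-3]
  row2 -= 2·row1 → [0,0,3]

L=[[1,0,0],[-1,1,0],[0,2,1]] U=[[3,-4,3],[0,-1,-3],[0,0,3]]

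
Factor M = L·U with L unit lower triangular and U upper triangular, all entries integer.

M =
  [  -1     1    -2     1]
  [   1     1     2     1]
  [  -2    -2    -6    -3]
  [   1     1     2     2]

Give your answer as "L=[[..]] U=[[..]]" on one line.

L=[[1,0,0,0],[-1,1,0,0],[2,-2,1,0],[-1,1,0,1]] U=[[-1,1,-2,1],[0,2,0,2],[0,0,-2,-1],[0,0,0,1]]

  r1 -= -1·r0 → [0,2,0,2]
  r2 -= 2·r0 → [0,-4,-2,-5]
  r3 -= -1·r0 → [0,2,0,3]
  r2 -= -2·r1 → [0,0,-2,-1]
  r3 -= 1·r1 → [0,0,0,1]
  r3 -= 0·r2 → [0,0,0,1]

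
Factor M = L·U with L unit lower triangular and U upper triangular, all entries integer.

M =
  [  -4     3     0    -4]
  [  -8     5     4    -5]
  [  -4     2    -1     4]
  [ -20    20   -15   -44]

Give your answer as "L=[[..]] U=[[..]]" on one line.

  r1 -= 2·r0 → [0,-1,4,3]
  r2 -= 1·r0 → [0,-1,-1,8]
  r3 -= 5·r0 → [0,5,-15,-24]
  r2 -= 1·r1 → [0,0,-5,5]
  r3 -= -5·r1 → [0,0,5,-9]
  r3 -= -1·r2 → [0,0,0,-4]

L=[[1,0,0,0],[2,1,0,0],[1,1,1,0],[5,-5,-1,1]] U=[[-4,3,0,-4],[0,-1,4,3],[0,0,-5,5],[0,0,0,-4]]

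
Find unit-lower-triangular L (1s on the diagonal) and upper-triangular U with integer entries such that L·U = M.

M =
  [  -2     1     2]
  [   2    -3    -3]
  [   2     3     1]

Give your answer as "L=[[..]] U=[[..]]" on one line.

L=[[1,0,0],[-1,1,0],[-1,-2,1]] U=[[-2,1,2],[0,-2,-1],[0,0,1]]

  row1 -= -1·row0 → [0,-2,-1]
  row2 -= -1·row0 → [0,4,3]
  row2 -= -2·row1 → [0,0,1]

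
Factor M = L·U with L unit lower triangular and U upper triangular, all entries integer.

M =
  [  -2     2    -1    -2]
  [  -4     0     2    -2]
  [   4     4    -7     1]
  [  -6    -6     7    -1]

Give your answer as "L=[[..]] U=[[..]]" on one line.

  R1 -= 2·R0 → [0,-4,4,2]
  R2 -= -2·R0 → [0,8,-9,-3]
  R3 -= 3·R0 → [0,-12,10,5]
  R2 -= -2·R1 → [0,0,-1,1]
  R3 -= 3·R1 → [0,0,-2,-1]
  R3 -= 2·R2 → [0,0,0,-3]

L=[[1,0,0,0],[2,1,0,0],[-2,-2,1,0],[3,3,2,1]] U=[[-2,2,-1,-2],[0,-4,4,2],[0,0,-1,1],[0,0,0,-3]]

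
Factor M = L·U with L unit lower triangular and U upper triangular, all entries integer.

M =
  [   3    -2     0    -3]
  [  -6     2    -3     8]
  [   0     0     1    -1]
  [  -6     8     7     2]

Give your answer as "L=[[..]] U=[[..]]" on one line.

L=[[1,0,0,0],[-2,1,0,0],[0,0,1,0],[-2,-2,1,1]] U=[[3,-2,0,-3],[0,-2,-3,2],[0,0,1,-1],[0,0,0,1]]

  R1 -= -2·R0 → [0,-2,-3,2]
  R2 -= 0·R0 → [0,0,1,-1]
  R3 -= -2·R0 → [0,4,7,-4]
  R2 -= 0·R1 → [0,0,1,-1]
  R3 -= -2·R1 → [0,0,1,0]
  R3 -= 1·R2 → [0,0,0,1]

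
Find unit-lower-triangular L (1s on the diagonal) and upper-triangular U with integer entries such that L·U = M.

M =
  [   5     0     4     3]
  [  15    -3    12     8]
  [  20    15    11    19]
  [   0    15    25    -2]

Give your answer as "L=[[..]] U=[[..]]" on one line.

  r1 -= 3·r0 → [0,-3,0,-1]
  r2 -= 4·r0 → [0,15,-5,7]
  r3 -= 0·r0 → [0,15,25,-2]
  r2 -= -5·r1 → [0,0,-5,2]
  r3 -= -5·r1 → [0,0,25,-7]
  r3 -= -5·r2 → [0,0,0,3]

L=[[1,0,0,0],[3,1,0,0],[4,-5,1,0],[0,-5,-5,1]] U=[[5,0,4,3],[0,-3,0,-1],[0,0,-5,2],[0,0,0,3]]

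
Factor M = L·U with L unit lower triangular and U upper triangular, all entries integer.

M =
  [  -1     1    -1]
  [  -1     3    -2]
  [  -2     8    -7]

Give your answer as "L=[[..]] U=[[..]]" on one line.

L=[[1,0,0],[1,1,0],[2,3,1]] U=[[-1,1,-1],[0,2,-1],[0,0,-2]]

  row1 -= 1·row0 → [0,2,-1]
  row2 -= 2·row0 → [0,6,-5]
  row2 -= 3·row1 → [0,0,-2]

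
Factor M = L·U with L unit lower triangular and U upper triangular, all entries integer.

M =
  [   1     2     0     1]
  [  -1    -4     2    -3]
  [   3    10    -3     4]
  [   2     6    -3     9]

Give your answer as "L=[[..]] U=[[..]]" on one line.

L=[[1,0,0,0],[-1,1,0,0],[3,-2,1,0],[2,-1,-1,1]] U=[[1,2,0,1],[0,-2,2,-2],[0,0,1,-3],[0,0,0,2]]

  r1 -= -1·r0 → [0,-2,2,-2]
  r2 -= 3·r0 → [0,4,-3,1]
  r3 -= 2·r0 → [0,2,-3,7]
  r2 -= -2·r1 → [0,0,1,-3]
  r3 -= -1·r1 → [0,0,-1,5]
  r3 -= -1·r2 → [0,0,0,2]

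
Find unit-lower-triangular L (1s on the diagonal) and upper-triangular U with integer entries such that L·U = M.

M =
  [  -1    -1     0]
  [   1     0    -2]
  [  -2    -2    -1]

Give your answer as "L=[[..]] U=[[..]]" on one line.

L=[[1,0,0],[-1,1,0],[2,0,1]] U=[[-1,-1,0],[0,-1,-2],[0,0,-1]]

  r1 -= -1·r0 → [0,-1,-2]
  r2 -= 2·r0 → [0,0,-1]
  r2 -= 0·r1 → [0,0,-1]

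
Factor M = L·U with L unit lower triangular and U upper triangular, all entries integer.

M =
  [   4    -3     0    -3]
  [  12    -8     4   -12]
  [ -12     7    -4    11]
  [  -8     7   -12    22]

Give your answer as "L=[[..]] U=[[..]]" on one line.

  row1 -= 3·row0 → [0,1,4,-3]
  row2 -= -3·row0 → [0,-2,-4,2]
  row3 -= -2·row0 → [0,1,-12,16]
  row2 -= -2·row1 → [0,0,4,-4]
  row3 -= 1·row1 → [0,0,-16,19]
  row3 -= -4·row2 → [0,0,0,3]

L=[[1,0,0,0],[3,1,0,0],[-3,-2,1,0],[-2,1,-4,1]] U=[[4,-3,0,-3],[0,1,4,-3],[0,0,4,-4],[0,0,0,3]]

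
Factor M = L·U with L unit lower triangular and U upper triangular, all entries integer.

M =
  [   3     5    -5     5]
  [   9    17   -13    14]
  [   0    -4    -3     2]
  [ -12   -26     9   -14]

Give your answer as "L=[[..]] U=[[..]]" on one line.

L=[[1,0,0,0],[3,1,0,0],[0,-2,1,0],[-4,-3,-5,1]] U=[[3,5,-5,5],[0,2,2,-1],[0,0,1,0],[0,0,0,3]]

  row1 -= 3·row0 → [0,2,2,-1]
  row2 -= 0·row0 → [0,-4,-3,2]
  row3 -= -4·row0 → [0,-6,-11,6]
  row2 -= -2·row1 → [0,0,1,0]
  row3 -= -3·row1 → [0,0,-5,3]
  row3 -= -5·row2 → [0,0,0,3]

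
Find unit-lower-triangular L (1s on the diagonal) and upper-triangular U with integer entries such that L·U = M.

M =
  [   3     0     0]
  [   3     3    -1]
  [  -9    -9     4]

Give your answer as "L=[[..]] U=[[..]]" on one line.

L=[[1,0,0],[1,1,0],[-3,-3,1]] U=[[3,0,0],[0,3,-1],[0,0,1]]

  R1 -= 1·R0 → [0,3,-1]
  R2 -= -3·R0 → [0,-9,4]
  R2 -= -3·R1 → [0,0,1]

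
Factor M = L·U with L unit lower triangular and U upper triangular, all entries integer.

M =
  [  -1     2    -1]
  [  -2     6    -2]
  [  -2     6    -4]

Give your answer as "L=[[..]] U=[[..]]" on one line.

L=[[1,0,0],[2,1,0],[2,1,1]] U=[[-1,2,-1],[0,2,0],[0,0,-2]]

  R1 -= 2·R0 → [0,2,0]
  R2 -= 2·R0 → [0,2,-2]
  R2 -= 1·R1 → [0,0,-2]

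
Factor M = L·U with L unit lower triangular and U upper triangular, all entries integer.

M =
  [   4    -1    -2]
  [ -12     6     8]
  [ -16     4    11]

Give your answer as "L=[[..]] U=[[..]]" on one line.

L=[[1,0,0],[-3,1,0],[-4,0,1]] U=[[4,-1,-2],[0,3,2],[0,0,3]]

  row1 -= -3·row0 → [0,3,2]
  row2 -= -4·row0 → [0,0,3]
  row2 -= 0·row1 → [0,0,3]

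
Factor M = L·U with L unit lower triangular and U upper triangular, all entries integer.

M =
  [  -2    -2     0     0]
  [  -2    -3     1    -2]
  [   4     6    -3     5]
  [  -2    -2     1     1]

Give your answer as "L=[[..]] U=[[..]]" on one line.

L=[[1,0,0,0],[1,1,0,0],[-2,-2,1,0],[1,0,-1,1]] U=[[-2,-2,0,0],[0,-1,1,-2],[0,0,-1,1],[0,0,0,2]]

  row1 -= 1·row0 → [0,-1,1,-2]
  row2 -= -2·row0 → [0,2,-3,5]
  row3 -= 1·row0 → [0,0,1,1]
  row2 -= -2·row1 → [0,0,-1,1]
  row3 -= 0·row1 → [0,0,1,1]
  row3 -= -1·row2 → [0,0,0,2]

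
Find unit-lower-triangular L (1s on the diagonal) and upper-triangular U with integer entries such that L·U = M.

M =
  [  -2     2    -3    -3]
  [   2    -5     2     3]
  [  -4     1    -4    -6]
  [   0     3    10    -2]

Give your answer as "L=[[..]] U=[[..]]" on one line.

L=[[1,0,0,0],[-1,1,0,0],[2,1,1,0],[0,-1,3,1]] U=[[-2,2,-3,-3],[0,-3,-1,0],[0,0,3,0],[0,0,0,-2]]

  R1 -= -1·R0 → [0,-3,-1,0]
  R2 -= 2·R0 → [0,-3,2,0]
  R3 -= 0·R0 → [0,3,10,-2]
  R2 -= 1·R1 → [0,0,3,0]
  R3 -= -1·R1 → [0,0,9,-2]
  R3 -= 3·R2 → [0,0,0,-2]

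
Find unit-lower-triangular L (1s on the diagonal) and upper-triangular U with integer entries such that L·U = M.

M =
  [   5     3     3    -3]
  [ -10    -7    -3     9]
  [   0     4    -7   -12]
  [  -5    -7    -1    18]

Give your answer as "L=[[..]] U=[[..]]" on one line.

L=[[1,0,0,0],[-2,1,0,0],[0,-4,1,0],[-1,4,-2,1]] U=[[5,3,3,-3],[0,-1,3,3],[0,0,5,0],[0,0,0,3]]

  r1 -= -2·r0 → [0,-1,3,3]
  r2 -= 0·r0 → [0,4,-7,-12]
  r3 -= -1·r0 → [0,-4,2,15]
  r2 -= -4·r1 → [0,0,5,0]
  r3 -= 4·r1 → [0,0,-10,3]
  r3 -= -2·r2 → [0,0,0,3]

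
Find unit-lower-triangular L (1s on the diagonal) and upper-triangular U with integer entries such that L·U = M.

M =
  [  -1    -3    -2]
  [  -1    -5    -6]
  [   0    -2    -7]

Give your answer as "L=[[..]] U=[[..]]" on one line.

  r1 -= 1·r0 → [0,-2,-4]
  r2 -= 0·r0 → [0,-2,-7]
  r2 -= 1·r1 → [0,0,-3]

L=[[1,0,0],[1,1,0],[0,1,1]] U=[[-1,-3,-2],[0,-2,-4],[0,0,-3]]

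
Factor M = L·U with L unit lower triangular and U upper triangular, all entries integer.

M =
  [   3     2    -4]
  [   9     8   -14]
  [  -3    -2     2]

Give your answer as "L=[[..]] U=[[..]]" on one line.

  r1 -= 3·r0 → [0,2,-2]
  r2 -= -1·r0 → [0,0,-2]
  r2 -= 0·r1 → [0,0,-2]

L=[[1,0,0],[3,1,0],[-1,0,1]] U=[[3,2,-4],[0,2,-2],[0,0,-2]]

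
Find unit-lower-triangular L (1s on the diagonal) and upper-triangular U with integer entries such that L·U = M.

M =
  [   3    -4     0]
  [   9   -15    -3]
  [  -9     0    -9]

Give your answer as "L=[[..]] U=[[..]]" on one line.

L=[[1,0,0],[3,1,0],[-3,4,1]] U=[[3,-4,0],[0,-3,-3],[0,0,3]]

  row1 -= 3·row0 → [0,-3,-3]
  row2 -= -3·row0 → [0,-12,-9]
  row2 -= 4·row1 → [0,0,3]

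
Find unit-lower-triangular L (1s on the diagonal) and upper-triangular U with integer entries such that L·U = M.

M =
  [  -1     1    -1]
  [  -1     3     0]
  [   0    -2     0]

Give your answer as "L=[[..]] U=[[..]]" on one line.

  row1 -= 1·row0 → [0,2,1]
  row2 -= 0·row0 → [0,-2,0]
  row2 -= -1·row1 → [0,0,1]

L=[[1,0,0],[1,1,0],[0,-1,1]] U=[[-1,1,-1],[0,2,1],[0,0,1]]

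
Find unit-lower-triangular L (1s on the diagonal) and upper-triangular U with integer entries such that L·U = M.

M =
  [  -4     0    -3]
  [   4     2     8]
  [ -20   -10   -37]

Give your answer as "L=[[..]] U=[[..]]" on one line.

L=[[1,0,0],[-1,1,0],[5,-5,1]] U=[[-4,0,-3],[0,2,5],[0,0,3]]

  row1 -= -1·row0 → [0,2,5]
  row2 -= 5·row0 → [0,-10,-22]
  row2 -= -5·row1 → [0,0,3]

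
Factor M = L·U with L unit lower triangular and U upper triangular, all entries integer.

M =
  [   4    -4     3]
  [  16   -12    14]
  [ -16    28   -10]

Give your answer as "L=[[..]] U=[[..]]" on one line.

L=[[1,0,0],[4,1,0],[-4,3,1]] U=[[4,-4,3],[0,4,2],[0,0,-4]]

  row1 -= 4·row0 → [0,4,2]
  row2 -= -4·row0 → [0,12,2]
  row2 -= 3·row1 → [0,0,-4]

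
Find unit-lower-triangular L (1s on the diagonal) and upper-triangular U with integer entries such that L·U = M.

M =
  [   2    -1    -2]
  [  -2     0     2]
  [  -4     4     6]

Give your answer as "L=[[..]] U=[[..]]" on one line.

L=[[1,0,0],[-1,1,0],[-2,-2,1]] U=[[2,-1,-2],[0,-1,0],[0,0,2]]

  row1 -= -1·row0 → [0,-1,0]
  row2 -= -2·row0 → [0,2,2]
  row2 -= -2·row1 → [0,0,2]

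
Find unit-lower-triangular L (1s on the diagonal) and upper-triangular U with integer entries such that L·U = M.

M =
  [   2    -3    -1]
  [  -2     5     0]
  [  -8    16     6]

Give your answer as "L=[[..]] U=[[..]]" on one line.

  R1 -= -1·R0 → [0,2,-1]
  R2 -= -4·R0 → [0,4,2]
  R2 -= 2·R1 → [0,0,4]

L=[[1,0,0],[-1,1,0],[-4,2,1]] U=[[2,-3,-1],[0,2,-1],[0,0,4]]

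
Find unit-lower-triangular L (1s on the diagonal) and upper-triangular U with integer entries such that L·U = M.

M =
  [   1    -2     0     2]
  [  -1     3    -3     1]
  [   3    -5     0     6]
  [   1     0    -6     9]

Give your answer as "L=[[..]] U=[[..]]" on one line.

L=[[1,0,0,0],[-1,1,0,0],[3,1,1,0],[1,2,0,1]] U=[[1,-2,0,2],[0,1,-3,3],[0,0,3,-3],[0,0,0,1]]

  r1 -= -1·r0 → [0,1,-3,3]
  r2 -= 3·r0 → [0,1,0,0]
  r3 -= 1·r0 → [0,2,-6,7]
  r2 -= 1·r1 → [0,0,3,-3]
  r3 -= 2·r1 → [0,0,0,1]
  r3 -= 0·r2 → [0,0,0,1]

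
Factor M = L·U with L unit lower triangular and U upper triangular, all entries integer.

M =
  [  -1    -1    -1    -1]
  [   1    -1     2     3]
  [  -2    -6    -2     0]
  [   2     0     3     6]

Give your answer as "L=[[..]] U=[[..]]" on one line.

L=[[1,0,0,0],[-1,1,0,0],[2,2,1,0],[-2,1,0,1]] U=[[-1,-1,-1,-1],[0,-2,1,2],[0,0,-2,-2],[0,0,0,2]]

  row1 -= -1·row0 → [0,-2,1,2]
  row2 -= 2·row0 → [0,-4,0,2]
  row3 -= -2·row0 → [0,-2,1,4]
  row2 -= 2·row1 → [0,0,-2,-2]
  row3 -= 1·row1 → [0,0,0,2]
  row3 -= 0·row2 → [0,0,0,2]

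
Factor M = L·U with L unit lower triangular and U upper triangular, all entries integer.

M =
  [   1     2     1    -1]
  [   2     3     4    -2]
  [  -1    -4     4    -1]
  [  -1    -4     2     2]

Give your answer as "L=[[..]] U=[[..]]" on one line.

L=[[1,0,0,0],[2,1,0,0],[-1,2,1,0],[-1,2,-1,1]] U=[[1,2,1,-1],[0,-1,2,0],[0,0,1,-2],[0,0,0,-1]]

  R1 -= 2·R0 → [0,-1,2,0]
  R2 -= -1·R0 → [0,-2,5,-2]
  R3 -= -1·R0 → [0,-2,3,1]
  R2 -= 2·R1 → [0,0,1,-2]
  R3 -= 2·R1 → [0,0,-1,1]
  R3 -= -1·R2 → [0,0,0,-1]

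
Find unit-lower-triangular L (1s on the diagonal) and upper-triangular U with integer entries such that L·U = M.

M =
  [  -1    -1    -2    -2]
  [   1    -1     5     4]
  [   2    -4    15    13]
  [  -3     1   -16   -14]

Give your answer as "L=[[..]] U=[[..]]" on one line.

  row1 -= -1·row0 → [0,-2,3,2]
  row2 -= -2·row0 → [0,-6,11,9]
  row3 -= 3·row0 → [0,4,-10,-8]
  row2 -= 3·row1 → [0,0,2,3]
  row3 -= -2·row1 → [0,0,-4,-4]
  row3 -= -2·row2 → [0,0,0,2]

L=[[1,0,0,0],[-1,1,0,0],[-2,3,1,0],[3,-2,-2,1]] U=[[-1,-1,-2,-2],[0,-2,3,2],[0,0,2,3],[0,0,0,2]]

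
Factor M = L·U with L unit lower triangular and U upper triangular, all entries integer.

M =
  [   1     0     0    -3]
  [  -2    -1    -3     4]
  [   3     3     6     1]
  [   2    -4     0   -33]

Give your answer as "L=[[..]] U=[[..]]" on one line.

  row1 -= -2·row0 → [0,-1,-3,-2]
  row2 -= 3·row0 → [0,3,6,10]
  row3 -= 2·row0 → [0,-4,0,-27]
  row2 -= -3·row1 → [0,0,-3,4]
  row3 -= 4·row1 → [0,0,12,-19]
  row3 -= -4·row2 → [0,0,0,-3]

L=[[1,0,0,0],[-2,1,0,0],[3,-3,1,0],[2,4,-4,1]] U=[[1,0,0,-3],[0,-1,-3,-2],[0,0,-3,4],[0,0,0,-3]]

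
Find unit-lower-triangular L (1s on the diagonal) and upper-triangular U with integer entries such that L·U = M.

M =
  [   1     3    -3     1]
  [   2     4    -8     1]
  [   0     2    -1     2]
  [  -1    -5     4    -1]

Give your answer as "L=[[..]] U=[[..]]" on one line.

L=[[1,0,0,0],[2,1,0,0],[0,-1,1,0],[-1,1,-1,1]] U=[[1,3,-3,1],[0,-2,-2,-1],[0,0,-3,1],[0,0,0,2]]

  r1 -= 2·r0 → [0,-2,-2,-1]
  r2 -= 0·r0 → [0,2,-1,2]
  r3 -= -1·r0 → [0,-2,1,0]
  r2 -= -1·r1 → [0,0,-3,1]
  r3 -= 1·r1 → [0,0,3,1]
  r3 -= -1·r2 → [0,0,0,2]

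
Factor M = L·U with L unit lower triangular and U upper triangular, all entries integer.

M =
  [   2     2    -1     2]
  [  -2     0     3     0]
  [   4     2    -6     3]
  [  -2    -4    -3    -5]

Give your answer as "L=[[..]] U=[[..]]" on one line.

L=[[1,0,0,0],[-1,1,0,0],[2,-1,1,0],[-1,-1,1,1]] U=[[2,2,-1,2],[0,2,2,2],[0,0,-2,1],[0,0,0,-2]]

  r1 -= -1·r0 → [0,2,2,2]
  r2 -= 2·r0 → [0,-2,-4,-1]
  r3 -= -1·r0 → [0,-2,-4,-3]
  r2 -= -1·r1 → [0,0,-2,1]
  r3 -= -1·r1 → [0,0,-2,-1]
  r3 -= 1·r2 → [0,0,0,-2]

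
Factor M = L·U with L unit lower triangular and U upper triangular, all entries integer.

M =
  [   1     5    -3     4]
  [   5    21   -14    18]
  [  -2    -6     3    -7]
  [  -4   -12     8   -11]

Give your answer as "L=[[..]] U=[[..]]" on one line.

L=[[1,0,0,0],[5,1,0,0],[-2,-1,1,0],[-4,-2,1,1]] U=[[1,5,-3,4],[0,-4,1,-2],[0,0,-2,-1],[0,0,0,2]]

  R1 -= 5·R0 → [0,-4,1,-2]
  R2 -= -2·R0 → [0,4,-3,1]
  R3 -= -4·R0 → [0,8,-4,5]
  R2 -= -1·R1 → [0,0,-2,-1]
  R3 -= -2·R1 → [0,0,-2,1]
  R3 -= 1·R2 → [0,0,0,2]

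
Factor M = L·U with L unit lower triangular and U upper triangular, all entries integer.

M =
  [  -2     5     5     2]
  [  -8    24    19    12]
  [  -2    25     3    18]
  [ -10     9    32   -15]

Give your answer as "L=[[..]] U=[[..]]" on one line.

  r1 -= 4·r0 → [0,4,-1,4]
  r2 -= 1·r0 → [0,20,-2,16]
  r3 -= 5·r0 → [0,-16,7,-25]
  r2 -= 5·r1 → [0,0,3,-4]
  r3 -= -4·r1 → [0,0,3,-9]
  r3 -= 1·r2 → [0,0,0,-5]

L=[[1,0,0,0],[4,1,0,0],[1,5,1,0],[5,-4,1,1]] U=[[-2,5,5,2],[0,4,-1,4],[0,0,3,-4],[0,0,0,-5]]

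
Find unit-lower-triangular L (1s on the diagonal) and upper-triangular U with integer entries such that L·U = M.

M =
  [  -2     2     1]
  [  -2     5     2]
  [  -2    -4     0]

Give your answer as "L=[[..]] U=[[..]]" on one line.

L=[[1,0,0],[1,1,0],[1,-2,1]] U=[[-2,2,1],[0,3,1],[0,0,1]]

  row1 -= 1·row0 → [0,3,1]
  row2 -= 1·row0 → [0,-6,-1]
  row2 -= -2·row1 → [0,0,1]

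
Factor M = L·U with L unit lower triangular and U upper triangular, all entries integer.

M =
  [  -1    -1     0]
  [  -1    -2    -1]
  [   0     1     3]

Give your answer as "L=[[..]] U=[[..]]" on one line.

L=[[1,0,0],[1,1,0],[0,-1,1]] U=[[-1,-1,0],[0,-1,-1],[0,0,2]]

  R1 -= 1·R0 → [0,-1,-1]
  R2 -= 0·R0 → [0,1,3]
  R2 -= -1·R1 → [0,0,2]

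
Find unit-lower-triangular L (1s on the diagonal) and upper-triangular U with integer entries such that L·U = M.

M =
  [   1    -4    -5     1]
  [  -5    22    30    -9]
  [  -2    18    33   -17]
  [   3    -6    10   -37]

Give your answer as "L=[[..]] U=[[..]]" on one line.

  row1 -= -5·row0 → [0,2,5,-4]
  row2 -= -2·row0 → [0,10,23,-15]
  row3 -= 3·row0 → [0,6,25,-40]
  row2 -= 5·row1 → [0,0,-2,5]
  row3 -= 3·row1 → [0,0,10,-28]
  row3 -= -5·row2 → [0,0,0,-3]

L=[[1,0,0,0],[-5,1,0,0],[-2,5,1,0],[3,3,-5,1]] U=[[1,-4,-5,1],[0,2,5,-4],[0,0,-2,5],[0,0,0,-3]]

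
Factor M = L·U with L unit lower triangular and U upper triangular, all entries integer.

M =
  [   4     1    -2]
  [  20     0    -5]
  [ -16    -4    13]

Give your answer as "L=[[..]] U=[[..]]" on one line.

  r1 -= 5·r0 → [0,-5,5]
  r2 -= -4·r0 → [0,0,5]
  r2 -= 0·r1 → [0,0,5]

L=[[1,0,0],[5,1,0],[-4,0,1]] U=[[4,1,-2],[0,-5,5],[0,0,5]]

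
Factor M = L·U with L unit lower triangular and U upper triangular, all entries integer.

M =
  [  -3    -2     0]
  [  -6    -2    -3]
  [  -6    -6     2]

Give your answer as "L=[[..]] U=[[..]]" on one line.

L=[[1,0,0],[2,1,0],[2,-1,1]] U=[[-3,-2,0],[0,2,-3],[0,0,-1]]

  R1 -= 2·R0 → [0,2,-3]
  R2 -= 2·R0 → [0,-2,2]
  R2 -= -1·R1 → [0,0,-1]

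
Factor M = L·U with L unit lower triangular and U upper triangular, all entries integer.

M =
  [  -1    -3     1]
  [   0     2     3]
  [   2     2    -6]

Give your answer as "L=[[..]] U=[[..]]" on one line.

L=[[1,0,0],[0,1,0],[-2,-2,1]] U=[[-1,-3,1],[0,2,3],[0,0,2]]

  R1 -= 0·R0 → [0,2,3]
  R2 -= -2·R0 → [0,-4,-4]
  R2 -= -2·R1 → [0,0,2]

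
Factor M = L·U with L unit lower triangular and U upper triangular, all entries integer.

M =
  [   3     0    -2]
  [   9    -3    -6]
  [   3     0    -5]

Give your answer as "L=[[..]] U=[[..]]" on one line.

  r1 -= 3·r0 → [0,-3,0]
  r2 -= 1·r0 → [0,0,-3]
  r2 -= 0·r1 → [0,0,-3]

L=[[1,0,0],[3,1,0],[1,0,1]] U=[[3,0,-2],[0,-3,0],[0,0,-3]]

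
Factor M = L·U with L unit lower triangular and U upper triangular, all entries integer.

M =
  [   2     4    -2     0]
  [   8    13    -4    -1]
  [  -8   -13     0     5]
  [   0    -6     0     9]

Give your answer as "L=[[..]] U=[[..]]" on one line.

  R1 -= 4·R0 → [0,-3,4,-1]
  R2 -= -4·R0 → [0,3,-8,5]
  R3 -= 0·R0 → [0,-6,0,9]
  R2 -= -1·R1 → [0,0,-4,4]
  R3 -= 2·R1 → [0,0,-8,11]
  R3 -= 2·R2 → [0,0,0,3]

L=[[1,0,0,0],[4,1,0,0],[-4,-1,1,0],[0,2,2,1]] U=[[2,4,-2,0],[0,-3,4,-1],[0,0,-4,4],[0,0,0,3]]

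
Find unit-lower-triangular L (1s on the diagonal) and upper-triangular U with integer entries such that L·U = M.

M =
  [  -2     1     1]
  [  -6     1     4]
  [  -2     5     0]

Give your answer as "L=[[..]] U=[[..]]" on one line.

  r1 -= 3·r0 → [0,-2,1]
  r2 -= 1·r0 → [0,4,-1]
  r2 -= -2·r1 → [0,0,1]

L=[[1,0,0],[3,1,0],[1,-2,1]] U=[[-2,1,1],[0,-2,1],[0,0,1]]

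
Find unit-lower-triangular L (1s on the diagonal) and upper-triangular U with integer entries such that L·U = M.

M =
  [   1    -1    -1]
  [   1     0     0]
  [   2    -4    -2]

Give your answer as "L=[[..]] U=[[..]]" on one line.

  R1 -= 1·R0 → [0,1,1]
  R2 -= 2·R0 → [0,-2,0]
  R2 -= -2·R1 → [0,0,2]

L=[[1,0,0],[1,1,0],[2,-2,1]] U=[[1,-1,-1],[0,1,1],[0,0,2]]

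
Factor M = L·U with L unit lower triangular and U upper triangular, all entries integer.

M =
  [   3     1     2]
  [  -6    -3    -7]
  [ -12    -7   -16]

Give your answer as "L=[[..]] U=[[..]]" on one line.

  row1 -= -2·row0 → [0,-1,-3]
  row2 -= -4·row0 → [0,-3,-8]
  row2 -= 3·row1 → [0,0,1]

L=[[1,0,0],[-2,1,0],[-4,3,1]] U=[[3,1,2],[0,-1,-3],[0,0,1]]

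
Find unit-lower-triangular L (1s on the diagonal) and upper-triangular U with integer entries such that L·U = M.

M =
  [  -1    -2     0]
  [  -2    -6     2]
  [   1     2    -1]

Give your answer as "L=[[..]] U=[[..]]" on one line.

  r1 -= 2·r0 → [0,-2,2]
  r2 -= -1·r0 → [0,0,-1]
  r2 -= 0·r1 → [0,0,-1]

L=[[1,0,0],[2,1,0],[-1,0,1]] U=[[-1,-2,0],[0,-2,2],[0,0,-1]]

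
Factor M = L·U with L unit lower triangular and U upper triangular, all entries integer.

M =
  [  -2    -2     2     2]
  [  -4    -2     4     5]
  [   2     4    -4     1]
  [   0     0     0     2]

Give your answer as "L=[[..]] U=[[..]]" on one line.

  r1 -= 2·r0 → [0,2,0,1]
  r2 -= -1·r0 → [0,2,-2,3]
  r3 -= 0·r0 → [0,0,0,2]
  r2 -= 1·r1 → [0,0,-2,2]
  r3 -= 0·r1 → [0,0,0,2]
  r3 -= 0·r2 → [0,0,0,2]

L=[[1,0,0,0],[2,1,0,0],[-1,1,1,0],[0,0,0,1]] U=[[-2,-2,2,2],[0,2,0,1],[0,0,-2,2],[0,0,0,2]]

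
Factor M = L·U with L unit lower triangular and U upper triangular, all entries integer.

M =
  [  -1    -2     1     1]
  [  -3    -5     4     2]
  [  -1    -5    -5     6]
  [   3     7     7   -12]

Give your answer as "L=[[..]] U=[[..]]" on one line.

  row1 -= 3·row0 → [0,1,1,-1]
  row2 -= 1·row0 → [0,-3,-6,5]
  row3 -= -3·row0 → [0,1,10,-9]
  row2 -= -3·row1 → [0,0,-3,2]
  row3 -= 1·row1 → [0,0,9,-8]
  row3 -= -3·row2 → [0,0,0,-2]

L=[[1,0,0,0],[3,1,0,0],[1,-3,1,0],[-3,1,-3,1]] U=[[-1,-2,1,1],[0,1,1,-1],[0,0,-3,2],[0,0,0,-2]]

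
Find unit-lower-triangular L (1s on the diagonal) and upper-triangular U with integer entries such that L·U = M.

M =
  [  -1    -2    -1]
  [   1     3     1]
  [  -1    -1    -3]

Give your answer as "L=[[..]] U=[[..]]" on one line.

L=[[1,0,0],[-1,1,0],[1,1,1]] U=[[-1,-2,-1],[0,1,0],[0,0,-2]]

  R1 -= -1·R0 → [0,1,0]
  R2 -= 1·R0 → [0,1,-2]
  R2 -= 1·R1 → [0,0,-2]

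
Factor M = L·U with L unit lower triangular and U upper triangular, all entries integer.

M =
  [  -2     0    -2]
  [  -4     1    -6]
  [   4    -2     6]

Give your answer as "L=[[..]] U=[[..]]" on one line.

  R1 -= 2·R0 → [0,1,-2]
  R2 -= -2·R0 → [0,-2,2]
  R2 -= -2·R1 → [0,0,-2]

L=[[1,0,0],[2,1,0],[-2,-2,1]] U=[[-2,0,-2],[0,1,-2],[0,0,-2]]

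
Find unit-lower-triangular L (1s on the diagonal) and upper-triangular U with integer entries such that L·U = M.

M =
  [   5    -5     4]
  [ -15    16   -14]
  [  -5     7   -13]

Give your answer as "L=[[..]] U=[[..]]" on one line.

L=[[1,0,0],[-3,1,0],[-1,2,1]] U=[[5,-5,4],[0,1,-2],[0,0,-5]]

  row1 -= -3·row0 → [0,1,-2]
  row2 -= -1·row0 → [0,2,-9]
  row2 -= 2·row1 → [0,0,-5]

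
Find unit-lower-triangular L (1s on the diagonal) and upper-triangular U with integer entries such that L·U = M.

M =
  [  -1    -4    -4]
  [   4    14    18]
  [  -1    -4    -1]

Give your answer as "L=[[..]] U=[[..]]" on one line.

  R1 -= -4·R0 → [0,-2,2]
  R2 -= 1·R0 → [0,0,3]
  R2 -= 0·R1 → [0,0,3]

L=[[1,0,0],[-4,1,0],[1,0,1]] U=[[-1,-4,-4],[0,-2,2],[0,0,3]]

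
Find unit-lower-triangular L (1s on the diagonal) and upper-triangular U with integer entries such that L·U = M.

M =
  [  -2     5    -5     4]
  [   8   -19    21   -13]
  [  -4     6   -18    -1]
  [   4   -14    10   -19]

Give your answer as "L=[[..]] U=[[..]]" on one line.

  row1 -= -4·row0 → [0,1,1,3]
  row2 -= 2·row0 → [0,-4,-8,-9]
  row3 -= -2·row0 → [0,-4,0,-11]
  row2 -= -4·row1 → [0,0,-4,3]
  row3 -= -4·row1 → [0,0,4,1]
  row3 -= -1·row2 → [0,0,0,4]

L=[[1,0,0,0],[-4,1,0,0],[2,-4,1,0],[-2,-4,-1,1]] U=[[-2,5,-5,4],[0,1,1,3],[0,0,-4,3],[0,0,0,4]]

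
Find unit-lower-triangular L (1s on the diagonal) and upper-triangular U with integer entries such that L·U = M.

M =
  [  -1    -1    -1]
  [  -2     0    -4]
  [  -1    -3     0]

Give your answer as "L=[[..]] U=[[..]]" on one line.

L=[[1,0,0],[2,1,0],[1,-1,1]] U=[[-1,-1,-1],[0,2,-2],[0,0,-1]]

  R1 -= 2·R0 → [0,2,-2]
  R2 -= 1·R0 → [0,-2,1]
  R2 -= -1·R1 → [0,0,-1]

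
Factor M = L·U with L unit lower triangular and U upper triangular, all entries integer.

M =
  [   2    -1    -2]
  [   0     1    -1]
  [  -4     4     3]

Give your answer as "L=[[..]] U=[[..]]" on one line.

L=[[1,0,0],[0,1,0],[-2,2,1]] U=[[2,-1,-2],[0,1,-1],[0,0,1]]

  r1 -= 0·r0 → [0,1,-1]
  r2 -= -2·r0 → [0,2,-1]
  r2 -= 2·r1 → [0,0,1]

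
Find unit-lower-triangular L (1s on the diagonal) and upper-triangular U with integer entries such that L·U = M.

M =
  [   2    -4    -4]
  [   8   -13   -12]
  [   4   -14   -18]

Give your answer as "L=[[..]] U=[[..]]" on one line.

  R1 -= 4·R0 → [0,3,4]
  R2 -= 2·R0 → [0,-6,-10]
  R2 -= -2·R1 → [0,0,-2]

L=[[1,0,0],[4,1,0],[2,-2,1]] U=[[2,-4,-4],[0,3,4],[0,0,-2]]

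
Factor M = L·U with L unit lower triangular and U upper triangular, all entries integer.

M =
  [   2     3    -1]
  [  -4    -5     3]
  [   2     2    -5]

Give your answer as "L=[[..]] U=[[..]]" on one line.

L=[[1,0,0],[-2,1,0],[1,-1,1]] U=[[2,3,-1],[0,1,1],[0,0,-3]]

  R1 -= -2·R0 → [0,1,1]
  R2 -= 1·R0 → [0,-1,-4]
  R2 -= -1·R1 → [0,0,-3]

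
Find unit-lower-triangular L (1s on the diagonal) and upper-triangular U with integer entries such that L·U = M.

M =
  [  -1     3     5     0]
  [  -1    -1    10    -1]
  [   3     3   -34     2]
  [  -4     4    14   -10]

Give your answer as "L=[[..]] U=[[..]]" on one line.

L=[[1,0,0,0],[1,1,0,0],[-3,-3,1,0],[4,2,4,1]] U=[[-1,3,5,0],[0,-4,5,-1],[0,0,-4,-1],[0,0,0,-4]]

  row1 -= 1·row0 → [0,-4,5,-1]
  row2 -= -3·row0 → [0,12,-19,2]
  row3 -= 4·row0 → [0,-8,-6,-10]
  row2 -= -3·row1 → [0,0,-4,-1]
  row3 -= 2·row1 → [0,0,-16,-8]
  row3 -= 4·row2 → [0,0,0,-4]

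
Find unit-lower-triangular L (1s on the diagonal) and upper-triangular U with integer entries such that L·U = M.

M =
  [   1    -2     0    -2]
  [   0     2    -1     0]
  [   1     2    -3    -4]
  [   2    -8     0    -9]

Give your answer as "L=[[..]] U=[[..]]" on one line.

L=[[1,0,0,0],[0,1,0,0],[1,2,1,0],[2,-2,2,1]] U=[[1,-2,0,-2],[0,2,-1,0],[0,0,-1,-2],[0,0,0,-1]]

  row1 -= 0·row0 → [0,2,-1,0]
  row2 -= 1·row0 → [0,4,-3,-2]
  row3 -= 2·row0 → [0,-4,0,-5]
  row2 -= 2·row1 → [0,0,-1,-2]
  row3 -= -2·row1 → [0,0,-2,-5]
  row3 -= 2·row2 → [0,0,0,-1]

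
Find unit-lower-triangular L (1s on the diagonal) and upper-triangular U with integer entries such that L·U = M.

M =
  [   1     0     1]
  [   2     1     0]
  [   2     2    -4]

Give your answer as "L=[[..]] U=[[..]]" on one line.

L=[[1,0,0],[2,1,0],[2,2,1]] U=[[1,0,1],[0,1,-2],[0,0,-2]]

  row1 -= 2·row0 → [0,1,-2]
  row2 -= 2·row0 → [0,2,-6]
  row2 -= 2·row1 → [0,0,-2]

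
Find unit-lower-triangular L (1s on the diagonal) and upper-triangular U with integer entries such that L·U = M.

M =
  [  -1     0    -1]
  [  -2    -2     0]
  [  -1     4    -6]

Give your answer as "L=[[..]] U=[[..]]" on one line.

L=[[1,0,0],[2,1,0],[1,-2,1]] U=[[-1,0,-1],[0,-2,2],[0,0,-1]]

  r1 -= 2·r0 → [0,-2,2]
  r2 -= 1·r0 → [0,4,-5]
  r2 -= -2·r1 → [0,0,-1]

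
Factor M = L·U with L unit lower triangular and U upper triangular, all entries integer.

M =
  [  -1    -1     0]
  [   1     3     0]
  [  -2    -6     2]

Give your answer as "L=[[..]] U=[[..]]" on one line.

L=[[1,0,0],[-1,1,0],[2,-2,1]] U=[[-1,-1,0],[0,2,0],[0,0,2]]

  R1 -= -1·R0 → [0,2,0]
  R2 -= 2·R0 → [0,-4,2]
  R2 -= -2·R1 → [0,0,2]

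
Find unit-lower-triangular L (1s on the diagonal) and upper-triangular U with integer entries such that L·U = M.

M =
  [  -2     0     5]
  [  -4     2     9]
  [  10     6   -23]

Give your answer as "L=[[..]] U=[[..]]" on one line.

  R1 -= 2·R0 → [0,2,-1]
  R2 -= -5·R0 → [0,6,2]
  R2 -= 3·R1 → [0,0,5]

L=[[1,0,0],[2,1,0],[-5,3,1]] U=[[-2,0,5],[0,2,-1],[0,0,5]]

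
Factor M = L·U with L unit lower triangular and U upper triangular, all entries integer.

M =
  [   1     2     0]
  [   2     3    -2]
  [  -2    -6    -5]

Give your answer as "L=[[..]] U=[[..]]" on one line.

L=[[1,0,0],[2,1,0],[-2,2,1]] U=[[1,2,0],[0,-1,-2],[0,0,-1]]

  row1 -= 2·row0 → [0,-1,-2]
  row2 -= -2·row0 → [0,-2,-5]
  row2 -= 2·row1 → [0,0,-1]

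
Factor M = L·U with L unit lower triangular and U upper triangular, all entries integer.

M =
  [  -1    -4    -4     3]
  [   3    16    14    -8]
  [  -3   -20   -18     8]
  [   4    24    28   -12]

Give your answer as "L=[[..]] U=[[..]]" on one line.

L=[[1,0,0,0],[-3,1,0,0],[3,-2,1,0],[-4,2,-4,1]] U=[[-1,-4,-4,3],[0,4,2,1],[0,0,-2,1],[0,0,0,2]]

  r1 -= -3·r0 → [0,4,2,1]
  r2 -= 3·r0 → [0,-8,-6,-1]
  r3 -= -4·r0 → [0,8,12,0]
  r2 -= -2·r1 → [0,0,-2,1]
  r3 -= 2·r1 → [0,0,8,-2]
  r3 -= -4·r2 → [0,0,0,2]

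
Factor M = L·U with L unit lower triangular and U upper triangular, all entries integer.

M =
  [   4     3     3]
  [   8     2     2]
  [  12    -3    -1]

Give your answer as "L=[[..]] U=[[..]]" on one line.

  r1 -= 2·r0 → [0,-4,-4]
  r2 -= 3·r0 → [0,-12,-10]
  r2 -= 3·r1 → [0,0,2]

L=[[1,0,0],[2,1,0],[3,3,1]] U=[[4,3,3],[0,-4,-4],[0,0,2]]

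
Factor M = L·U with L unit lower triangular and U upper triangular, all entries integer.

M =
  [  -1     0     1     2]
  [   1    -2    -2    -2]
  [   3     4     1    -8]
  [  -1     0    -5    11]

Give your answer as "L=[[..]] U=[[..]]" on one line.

L=[[1,0,0,0],[-1,1,0,0],[-3,-2,1,0],[1,0,-3,1]] U=[[-1,0,1,2],[0,-2,-1,0],[0,0,2,-2],[0,0,0,3]]

  row1 -= -1·row0 → [0,-2,-1,0]
  row2 -= -3·row0 → [0,4,4,-2]
  row3 -= 1·row0 → [0,0,-6,9]
  row2 -= -2·row1 → [0,0,2,-2]
  row3 -= 0·row1 → [0,0,-6,9]
  row3 -= -3·row2 → [0,0,0,3]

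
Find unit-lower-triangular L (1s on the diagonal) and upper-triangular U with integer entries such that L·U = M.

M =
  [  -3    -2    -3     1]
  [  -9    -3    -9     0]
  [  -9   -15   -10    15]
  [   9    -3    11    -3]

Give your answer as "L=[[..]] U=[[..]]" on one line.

  r1 -= 3·r0 → [0,3,0,-3]
  r2 -= 3·r0 → [0,-9,-1,12]
  r3 -= -3·r0 → [0,-9,2,0]
  r2 -= -3·r1 → [0,0,-1,3]
  r3 -= -3·r1 → [0,0,2,-9]
  r3 -= -2·r2 → [0,0,0,-3]

L=[[1,0,0,0],[3,1,0,0],[3,-3,1,0],[-3,-3,-2,1]] U=[[-3,-2,-3,1],[0,3,0,-3],[0,0,-1,3],[0,0,0,-3]]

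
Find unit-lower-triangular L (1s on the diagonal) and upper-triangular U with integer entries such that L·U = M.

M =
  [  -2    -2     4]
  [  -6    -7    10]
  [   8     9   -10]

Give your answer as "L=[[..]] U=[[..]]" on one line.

L=[[1,0,0],[3,1,0],[-4,-1,1]] U=[[-2,-2,4],[0,-1,-2],[0,0,4]]

  R1 -= 3·R0 → [0,-1,-2]
  R2 -= -4·R0 → [0,1,6]
  R2 -= -1·R1 → [0,0,4]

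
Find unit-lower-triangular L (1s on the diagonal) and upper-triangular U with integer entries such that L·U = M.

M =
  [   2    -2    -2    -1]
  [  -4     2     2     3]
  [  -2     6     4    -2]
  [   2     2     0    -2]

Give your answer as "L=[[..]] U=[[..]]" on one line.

  row1 -= -2·row0 → [0,-2,-2,1]
  row2 -= -1·row0 → [0,4,2,-3]
  row3 -= 1·row0 → [0,4,2,-1]
  row2 -= -2·row1 → [0,0,-2,-1]
  row3 -= -2·row1 → [0,0,-2,1]
  row3 -= 1·row2 → [0,0,0,2]

L=[[1,0,0,0],[-2,1,0,0],[-1,-2,1,0],[1,-2,1,1]] U=[[2,-2,-2,-1],[0,-2,-2,1],[0,0,-2,-1],[0,0,0,2]]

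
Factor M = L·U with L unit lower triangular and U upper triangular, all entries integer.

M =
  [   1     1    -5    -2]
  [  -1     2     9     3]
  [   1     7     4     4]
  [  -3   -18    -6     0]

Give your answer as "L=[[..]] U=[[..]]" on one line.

  R1 -= -1·R0 → [0,3,4,1]
  R2 -= 1·R0 → [0,6,9,6]
  R3 -= -3·R0 → [0,-15,-21,-6]
  R2 -= 2·R1 → [0,0,1,4]
  R3 -= -5·R1 → [0,0,-1,-1]
  R3 -= -1·R2 → [0,0,0,3]

L=[[1,0,0,0],[-1,1,0,0],[1,2,1,0],[-3,-5,-1,1]] U=[[1,1,-5,-2],[0,3,4,1],[0,0,1,4],[0,0,0,3]]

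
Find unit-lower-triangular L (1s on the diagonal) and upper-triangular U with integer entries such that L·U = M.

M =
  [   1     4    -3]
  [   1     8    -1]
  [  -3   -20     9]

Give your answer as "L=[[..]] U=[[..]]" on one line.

  r1 -= 1·r0 → [0,4,2]
  r2 -= -3·r0 → [0,-8,0]
  r2 -= -2·r1 → [0,0,4]

L=[[1,0,0],[1,1,0],[-3,-2,1]] U=[[1,4,-3],[0,4,2],[0,0,4]]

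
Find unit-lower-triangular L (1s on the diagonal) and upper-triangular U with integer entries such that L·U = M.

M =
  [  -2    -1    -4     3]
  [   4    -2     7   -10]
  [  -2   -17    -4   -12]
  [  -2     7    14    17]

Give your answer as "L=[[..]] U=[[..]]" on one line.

L=[[1,0,0,0],[-2,1,0,0],[1,4,1,0],[1,-2,4,1]] U=[[-2,-1,-4,3],[0,-4,-1,-4],[0,0,4,1],[0,0,0,2]]

  row1 -= -2·row0 → [0,-4,-1,-4]
  row2 -= 1·row0 → [0,-16,0,-15]
  row3 -= 1·row0 → [0,8,18,14]
  row2 -= 4·row1 → [0,0,4,1]
  row3 -= -2·row1 → [0,0,16,6]
  row3 -= 4·row2 → [0,0,0,2]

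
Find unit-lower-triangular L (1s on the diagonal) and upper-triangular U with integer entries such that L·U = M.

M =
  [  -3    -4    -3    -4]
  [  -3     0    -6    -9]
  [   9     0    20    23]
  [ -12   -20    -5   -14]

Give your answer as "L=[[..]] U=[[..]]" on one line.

L=[[1,0,0,0],[1,1,0,0],[-3,-3,1,0],[4,-1,2,1]] U=[[-3,-4,-3,-4],[0,4,-3,-5],[0,0,2,-4],[0,0,0,5]]

  row1 -= 1·row0 → [0,4,-3,-5]
  row2 -= -3·row0 → [0,-12,11,11]
  row3 -= 4·row0 → [0,-4,7,2]
  row2 -= -3·row1 → [0,0,2,-4]
  row3 -= -1·row1 → [0,0,4,-3]
  row3 -= 2·row2 → [0,0,0,5]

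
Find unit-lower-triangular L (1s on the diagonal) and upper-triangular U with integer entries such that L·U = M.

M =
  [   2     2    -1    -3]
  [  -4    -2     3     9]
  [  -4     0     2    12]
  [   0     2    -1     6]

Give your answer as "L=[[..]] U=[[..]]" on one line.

L=[[1,0,0,0],[-2,1,0,0],[-2,2,1,0],[0,1,1,1]] U=[[2,2,-1,-3],[0,2,1,3],[0,0,-2,0],[0,0,0,3]]

  row1 -= -2·row0 → [0,2,1,3]
  row2 -= -2·row0 → [0,4,0,6]
  row3 -= 0·row0 → [0,2,-1,6]
  row2 -= 2·row1 → [0,0,-2,0]
  row3 -= 1·row1 → [0,0,-2,3]
  row3 -= 1·row2 → [0,0,0,3]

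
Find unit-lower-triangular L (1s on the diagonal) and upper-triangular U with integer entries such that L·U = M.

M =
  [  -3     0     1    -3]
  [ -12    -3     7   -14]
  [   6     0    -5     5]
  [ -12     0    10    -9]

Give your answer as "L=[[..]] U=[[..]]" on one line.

L=[[1,0,0,0],[4,1,0,0],[-2,0,1,0],[4,0,-2,1]] U=[[-3,0,1,-3],[0,-3,3,-2],[0,0,-3,-1],[0,0,0,1]]

  R1 -= 4·R0 → [0,-3,3,-2]
  R2 -= -2·R0 → [0,0,-3,-1]
  R3 -= 4·R0 → [0,0,6,3]
  R2 -= 0·R1 → [0,0,-3,-1]
  R3 -= 0·R1 → [0,0,6,3]
  R3 -= -2·R2 → [0,0,0,1]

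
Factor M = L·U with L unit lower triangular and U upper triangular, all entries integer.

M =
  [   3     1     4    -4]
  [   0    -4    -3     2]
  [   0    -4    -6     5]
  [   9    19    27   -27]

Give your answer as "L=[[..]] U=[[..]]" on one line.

L=[[1,0,0,0],[0,1,0,0],[0,1,1,0],[3,-4,-1,1]] U=[[3,1,4,-4],[0,-4,-3,2],[0,0,-3,3],[0,0,0,-4]]

  row1 -= 0·row0 → [0,-4,-3,2]
  row2 -= 0·row0 → [0,-4,-6,5]
  row3 -= 3·row0 → [0,16,15,-15]
  row2 -= 1·row1 → [0,0,-3,3]
  row3 -= -4·row1 → [0,0,3,-7]
  row3 -= -1·row2 → [0,0,0,-4]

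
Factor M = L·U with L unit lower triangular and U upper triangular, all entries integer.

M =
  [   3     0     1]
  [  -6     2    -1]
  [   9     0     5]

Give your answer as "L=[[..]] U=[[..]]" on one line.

  r1 -= -2·r0 → [0,2,1]
  r2 -= 3·r0 → [0,0,2]
  r2 -= 0·r1 → [0,0,2]

L=[[1,0,0],[-2,1,0],[3,0,1]] U=[[3,0,1],[0,2,1],[0,0,2]]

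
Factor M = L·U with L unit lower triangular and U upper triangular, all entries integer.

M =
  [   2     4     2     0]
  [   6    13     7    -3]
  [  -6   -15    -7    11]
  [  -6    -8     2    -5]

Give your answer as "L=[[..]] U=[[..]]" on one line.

  R1 -= 3·R0 → [0,1,1,-3]
  R2 -= -3·R0 → [0,-3,-1,11]
  R3 -= -3·R0 → [0,4,8,-5]
  R2 -= -3·R1 → [0,0,2,2]
  R3 -= 4·R1 → [0,0,4,7]
  R3 -= 2·R2 → [0,0,0,3]

L=[[1,0,0,0],[3,1,0,0],[-3,-3,1,0],[-3,4,2,1]] U=[[2,4,2,0],[0,1,1,-3],[0,0,2,2],[0,0,0,3]]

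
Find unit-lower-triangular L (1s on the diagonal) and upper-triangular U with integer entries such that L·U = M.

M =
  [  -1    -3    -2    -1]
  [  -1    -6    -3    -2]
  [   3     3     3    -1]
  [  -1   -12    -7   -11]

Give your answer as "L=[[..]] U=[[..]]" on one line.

  row1 -= 1·row0 → [0,-3,-1,-1]
  row2 -= -3·row0 → [0,-6,-3,-4]
  row3 -= 1·row0 → [0,-9,-5,-10]
  row2 -= 2·row1 → [0,0,-1,-2]
  row3 -= 3·row1 → [0,0,-2,-7]
  row3 -= 2·row2 → [0,0,0,-3]

L=[[1,0,0,0],[1,1,0,0],[-3,2,1,0],[1,3,2,1]] U=[[-1,-3,-2,-1],[0,-3,-1,-1],[0,0,-1,-2],[0,0,0,-3]]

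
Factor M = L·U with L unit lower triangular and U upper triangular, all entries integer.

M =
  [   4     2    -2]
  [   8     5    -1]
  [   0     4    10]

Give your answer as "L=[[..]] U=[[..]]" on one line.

L=[[1,0,0],[2,1,0],[0,4,1]] U=[[4,2,-2],[0,1,3],[0,0,-2]]

  R1 -= 2·R0 → [0,1,3]
  R2 -= 0·R0 → [0,4,10]
  R2 -= 4·R1 → [0,0,-2]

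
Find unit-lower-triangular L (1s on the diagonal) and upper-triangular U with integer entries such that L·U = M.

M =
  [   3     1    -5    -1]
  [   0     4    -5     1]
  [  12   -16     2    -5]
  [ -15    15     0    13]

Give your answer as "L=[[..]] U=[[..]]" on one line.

L=[[1,0,0,0],[0,1,0,0],[4,-5,1,0],[-5,5,0,1]] U=[[3,1,-5,-1],[0,4,-5,1],[0,0,-3,4],[0,0,0,3]]

  row1 -= 0·row0 → [0,4,-5,1]
  row2 -= 4·row0 → [0,-20,22,-1]
  row3 -= -5·row0 → [0,20,-25,8]
  row2 -= -5·row1 → [0,0,-3,4]
  row3 -= 5·row1 → [0,0,0,3]
  row3 -= 0·row2 → [0,0,0,3]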